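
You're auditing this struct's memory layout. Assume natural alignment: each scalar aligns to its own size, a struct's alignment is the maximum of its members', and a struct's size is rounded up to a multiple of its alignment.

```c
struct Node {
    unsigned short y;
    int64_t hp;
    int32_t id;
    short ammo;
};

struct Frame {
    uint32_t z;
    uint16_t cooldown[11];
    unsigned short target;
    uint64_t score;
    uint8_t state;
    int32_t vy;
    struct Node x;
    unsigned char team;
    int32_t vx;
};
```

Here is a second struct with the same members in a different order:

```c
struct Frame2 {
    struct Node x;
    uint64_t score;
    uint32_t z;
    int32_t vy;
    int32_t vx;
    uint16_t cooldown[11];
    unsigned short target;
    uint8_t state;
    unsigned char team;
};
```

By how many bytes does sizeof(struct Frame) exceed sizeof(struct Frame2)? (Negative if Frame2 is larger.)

8

Node: y at 0 (size 2, align 2) → ends 2; pad 6 to align 8 for hp; hp at 8 (size 8, align 8) → ends 16; id at 16 (size 4, align 4) → ends 20; ammo at 20 (size 2, align 2) → ends 22; tail pad 2 to reach multiple of 8; total 24 bytes, alignment 8
z at 0 (size 4, align 4) → ends 4
cooldown at 4 (size 22, align 2) → ends 26
target at 26 (size 2, align 2) → ends 28
pad 4 to align 8 for score
score at 32 (size 8, align 8) → ends 40
state at 40 (size 1, align 1) → ends 41
pad 3 to align 4 for vy
vy at 44 (size 4, align 4) → ends 48
x at 48 (size 24, align 8) → ends 72
team at 72 (size 1, align 1) → ends 73
pad 3 to align 4 for vx
vx at 76 (size 4, align 4) → ends 80
total 80 bytes, alignment 8
— Frame2 —
x at 0 (size 24, align 8) → ends 24
score at 24 (size 8, align 8) → ends 32
z at 32 (size 4, align 4) → ends 36
vy at 36 (size 4, align 4) → ends 40
vx at 40 (size 4, align 4) → ends 44
cooldown at 44 (size 22, align 2) → ends 66
target at 66 (size 2, align 2) → ends 68
state at 68 (size 1, align 1) → ends 69
team at 69 (size 1, align 1) → ends 70
tail pad 2 to reach multiple of 8
total 72 bytes, alignment 8
80 − 72 = 8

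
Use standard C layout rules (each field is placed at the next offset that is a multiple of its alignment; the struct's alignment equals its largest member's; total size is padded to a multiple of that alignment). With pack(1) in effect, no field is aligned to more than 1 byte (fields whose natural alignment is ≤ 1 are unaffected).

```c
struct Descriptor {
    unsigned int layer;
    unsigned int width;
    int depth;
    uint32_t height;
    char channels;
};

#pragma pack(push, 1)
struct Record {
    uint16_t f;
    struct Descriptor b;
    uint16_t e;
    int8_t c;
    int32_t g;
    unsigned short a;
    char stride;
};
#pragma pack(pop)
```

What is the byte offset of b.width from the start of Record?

Descriptor: layer at 0 (size 4, align 4) → ends 4; width at 4 (size 4, align 4) → ends 8; depth at 8 (size 4, align 4) → ends 12; height at 12 (size 4, align 4) → ends 16; channels at 16 (size 1, align 1) → ends 17; tail pad 3 to reach multiple of 4; total 20 bytes, alignment 4
f at 0 (size 2, align 1) → ends 2
b at 2 (size 20, align 1) → ends 22
within Descriptor: width at 4
2 + 4 = 6

6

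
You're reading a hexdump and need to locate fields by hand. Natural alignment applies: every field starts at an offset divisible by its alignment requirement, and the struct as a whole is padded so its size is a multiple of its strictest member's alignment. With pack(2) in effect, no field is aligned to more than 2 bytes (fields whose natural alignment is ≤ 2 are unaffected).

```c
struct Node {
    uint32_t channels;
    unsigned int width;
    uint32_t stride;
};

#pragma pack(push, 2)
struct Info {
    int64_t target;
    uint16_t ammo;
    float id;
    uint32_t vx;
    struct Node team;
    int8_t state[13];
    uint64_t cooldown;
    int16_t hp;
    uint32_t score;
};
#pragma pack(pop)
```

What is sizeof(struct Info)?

58 bytes

Node: @0: channels [4B, align 4] → 4; @4: width [4B, align 4] → 8; @8: stride [4B, align 4] → 12; size 12, align 4
@0: target [8B, align 2] → 8
@8: ammo [2B, align 2] → 10
@10: id [4B, align 2] → 14
@14: vx [4B, align 2] → 18
@18: team [12B, align 2] → 30
@30: state [13B, align 1] → 43
+1 pad (align 2)
@44: cooldown [8B, align 2] → 52
@52: hp [2B, align 2] → 54
@54: score [4B, align 2] → 58
size 58, align 2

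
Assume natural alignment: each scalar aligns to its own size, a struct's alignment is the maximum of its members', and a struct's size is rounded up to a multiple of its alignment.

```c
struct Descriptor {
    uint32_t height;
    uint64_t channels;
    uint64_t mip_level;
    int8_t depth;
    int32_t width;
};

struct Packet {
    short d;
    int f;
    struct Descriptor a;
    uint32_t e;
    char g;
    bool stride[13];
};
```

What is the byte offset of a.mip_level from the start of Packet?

24

Descriptor: 0..4  height  (4B, 4-aligned); 4..8  -- padding (4B); 8..16  channels  (8B, 8-aligned); 16..24  mip_level  (8B, 8-aligned); 24..25  depth  (1B, 1-aligned); 25..28  -- padding (3B); 28..32  width  (4B, 4-aligned); sizeof = 32, alignof = 8
0..2  d  (2B, 2-aligned)
2..4  -- padding (2B)
4..8  f  (4B, 4-aligned)
8..40  a  (32B, 8-aligned)
within Descriptor: mip_level at 16
8 + 16 = 24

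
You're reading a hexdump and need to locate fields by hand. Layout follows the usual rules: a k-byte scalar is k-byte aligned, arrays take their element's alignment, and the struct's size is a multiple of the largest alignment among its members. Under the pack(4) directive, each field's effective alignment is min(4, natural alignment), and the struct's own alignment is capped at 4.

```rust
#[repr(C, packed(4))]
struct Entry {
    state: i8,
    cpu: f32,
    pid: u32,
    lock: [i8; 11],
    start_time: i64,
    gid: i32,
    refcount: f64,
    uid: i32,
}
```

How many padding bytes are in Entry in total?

4

state at 0 (size 1, align 1) → ends 1
pad 3 to align 4 for cpu
cpu at 4 (size 4, align 4) → ends 8
pid at 8 (size 4, align 4) → ends 12
lock at 12 (size 11, align 1) → ends 23
pad 1 to align 4 for start_time
start_time at 24 (size 8, align 4) → ends 32
gid at 32 (size 4, align 4) → ends 36
refcount at 36 (size 8, align 4) → ends 44
uid at 44 (size 4, align 4) → ends 48
total 48 bytes, alignment 4
data bytes 44, size 48 → padding 4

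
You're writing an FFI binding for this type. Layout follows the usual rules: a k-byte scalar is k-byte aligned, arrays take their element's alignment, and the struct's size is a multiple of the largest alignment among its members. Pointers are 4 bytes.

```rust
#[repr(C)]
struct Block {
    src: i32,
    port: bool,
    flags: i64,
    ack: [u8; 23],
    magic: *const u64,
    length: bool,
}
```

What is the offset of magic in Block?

@0: src [4B, align 4] → 4
@4: port [1B, align 1] → 5
+3 pad (align 8)
@8: flags [8B, align 8] → 16
@16: ack [23B, align 1] → 39
+1 pad (align 4)
@40: magic [4B, align 4] → 44

40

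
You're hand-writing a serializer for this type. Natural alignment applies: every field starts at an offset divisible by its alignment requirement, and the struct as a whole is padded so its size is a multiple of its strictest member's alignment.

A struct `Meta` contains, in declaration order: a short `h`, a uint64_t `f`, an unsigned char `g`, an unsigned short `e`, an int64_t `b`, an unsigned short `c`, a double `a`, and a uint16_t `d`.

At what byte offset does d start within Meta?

48

@0: h [2B, align 2] → 2
+6 pad (align 8)
@8: f [8B, align 8] → 16
@16: g [1B, align 1] → 17
+1 pad (align 2)
@18: e [2B, align 2] → 20
+4 pad (align 8)
@24: b [8B, align 8] → 32
@32: c [2B, align 2] → 34
+6 pad (align 8)
@40: a [8B, align 8] → 48
@48: d [2B, align 2] → 50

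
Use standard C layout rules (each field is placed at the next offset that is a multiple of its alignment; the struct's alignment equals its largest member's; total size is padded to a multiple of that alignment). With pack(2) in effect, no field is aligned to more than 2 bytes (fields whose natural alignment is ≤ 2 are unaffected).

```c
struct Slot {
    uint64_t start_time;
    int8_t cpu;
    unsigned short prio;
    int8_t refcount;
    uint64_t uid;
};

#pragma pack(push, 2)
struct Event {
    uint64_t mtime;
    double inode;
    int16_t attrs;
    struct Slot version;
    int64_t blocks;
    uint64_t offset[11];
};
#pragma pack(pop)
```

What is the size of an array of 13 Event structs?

1794

Slot: @0: start_time [8B, align 8] → 8; @8: cpu [1B, align 1] → 9; +1 pad (align 2); @10: prio [2B, align 2] → 12; @12: refcount [1B, align 1] → 13; +3 pad (align 8); @16: uid [8B, align 8] → 24; size 24, align 8
@0: mtime [8B, align 2] → 8
@8: inode [8B, align 2] → 16
@16: attrs [2B, align 2] → 18
@18: version [24B, align 2] → 42
@42: blocks [8B, align 2] → 50
@50: offset [88B, align 2] → 138
size 138, align 2
array of 13: 13 × 138 = 1794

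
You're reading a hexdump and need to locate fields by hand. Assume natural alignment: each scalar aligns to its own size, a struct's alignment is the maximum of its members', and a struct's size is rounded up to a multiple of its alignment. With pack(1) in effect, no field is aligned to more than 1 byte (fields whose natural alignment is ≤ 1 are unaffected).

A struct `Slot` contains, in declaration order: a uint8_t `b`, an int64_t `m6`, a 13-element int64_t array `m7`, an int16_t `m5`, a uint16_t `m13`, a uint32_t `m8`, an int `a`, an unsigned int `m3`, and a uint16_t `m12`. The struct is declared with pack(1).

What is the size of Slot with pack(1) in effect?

@0: b [1B, align 1] → 1
@1: m6 [8B, align 1] → 9
@9: m7 [104B, align 1] → 113
@113: m5 [2B, align 1] → 115
@115: m13 [2B, align 1] → 117
@117: m8 [4B, align 1] → 121
@121: a [4B, align 1] → 125
@125: m3 [4B, align 1] → 129
@129: m12 [2B, align 1] → 131
size 131, align 1

131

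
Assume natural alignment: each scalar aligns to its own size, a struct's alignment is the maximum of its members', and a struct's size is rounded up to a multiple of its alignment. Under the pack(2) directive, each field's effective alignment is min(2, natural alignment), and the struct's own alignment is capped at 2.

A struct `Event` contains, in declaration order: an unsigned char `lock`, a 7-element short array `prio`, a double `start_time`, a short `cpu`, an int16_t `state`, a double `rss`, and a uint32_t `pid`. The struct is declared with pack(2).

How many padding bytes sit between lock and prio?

lock at 0 (size 1, align 1) → ends 1
pad 1 to align 2 for prio
prio at 2 (size 14, align 2) → ends 16

1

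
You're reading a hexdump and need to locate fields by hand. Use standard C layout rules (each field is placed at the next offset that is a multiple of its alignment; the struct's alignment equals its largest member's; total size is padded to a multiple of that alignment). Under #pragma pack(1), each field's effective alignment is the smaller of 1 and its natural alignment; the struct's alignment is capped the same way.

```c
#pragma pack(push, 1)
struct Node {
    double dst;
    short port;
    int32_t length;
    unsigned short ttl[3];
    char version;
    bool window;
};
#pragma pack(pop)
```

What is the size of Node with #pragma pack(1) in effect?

22

0..8  dst  (8B, 1-aligned)
8..10  port  (2B, 1-aligned)
10..14  length  (4B, 1-aligned)
14..20  ttl  (6B, 1-aligned)
20..21  version  (1B, 1-aligned)
21..22  window  (1B, 1-aligned)
sizeof = 22, alignof = 1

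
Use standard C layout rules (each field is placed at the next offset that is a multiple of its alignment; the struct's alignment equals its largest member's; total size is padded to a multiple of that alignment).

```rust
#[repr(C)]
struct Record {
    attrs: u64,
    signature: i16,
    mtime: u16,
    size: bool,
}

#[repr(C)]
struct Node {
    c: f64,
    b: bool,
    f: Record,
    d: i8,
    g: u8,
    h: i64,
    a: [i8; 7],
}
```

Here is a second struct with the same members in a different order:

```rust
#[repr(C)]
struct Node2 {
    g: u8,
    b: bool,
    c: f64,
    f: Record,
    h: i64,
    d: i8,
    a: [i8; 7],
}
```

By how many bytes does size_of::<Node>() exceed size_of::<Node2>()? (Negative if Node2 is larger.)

Record: 0..8  attrs  (8B, 8-aligned); 8..10  signature  (2B, 2-aligned); 10..12  mtime  (2B, 2-aligned); 12..13  size  (1B, 1-aligned); 13..16  -- tail padding (3B); sizeof = 16, alignof = 8
0..8  c  (8B, 8-aligned)
8..9  b  (1B, 1-aligned)
9..16  -- padding (7B)
16..32  f  (16B, 8-aligned)
32..33  d  (1B, 1-aligned)
33..34  g  (1B, 1-aligned)
34..40  -- padding (6B)
40..48  h  (8B, 8-aligned)
48..55  a  (7B, 1-aligned)
55..56  -- tail padding (1B)
sizeof = 56, alignof = 8
— Node2 —
0..1  g  (1B, 1-aligned)
1..2  b  (1B, 1-aligned)
2..8  -- padding (6B)
8..16  c  (8B, 8-aligned)
16..32  f  (16B, 8-aligned)
32..40  h  (8B, 8-aligned)
40..41  d  (1B, 1-aligned)
41..48  a  (7B, 1-aligned)
sizeof = 48, alignof = 8
56 − 48 = 8

8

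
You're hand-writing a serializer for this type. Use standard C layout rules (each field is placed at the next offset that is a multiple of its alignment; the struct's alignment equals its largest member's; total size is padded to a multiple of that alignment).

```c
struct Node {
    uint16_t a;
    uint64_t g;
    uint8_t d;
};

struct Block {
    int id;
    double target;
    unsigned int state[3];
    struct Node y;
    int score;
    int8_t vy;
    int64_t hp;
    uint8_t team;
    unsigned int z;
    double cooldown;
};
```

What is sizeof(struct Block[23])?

2024

Node: a at 0 (size 2, align 2) → ends 2; pad 6 to align 8 for g; g at 8 (size 8, align 8) → ends 16; d at 16 (size 1, align 1) → ends 17; tail pad 7 to reach multiple of 8; total 24 bytes, alignment 8
id at 0 (size 4, align 4) → ends 4
pad 4 to align 8 for target
target at 8 (size 8, align 8) → ends 16
state at 16 (size 12, align 4) → ends 28
pad 4 to align 8 for y
y at 32 (size 24, align 8) → ends 56
score at 56 (size 4, align 4) → ends 60
vy at 60 (size 1, align 1) → ends 61
pad 3 to align 8 for hp
hp at 64 (size 8, align 8) → ends 72
team at 72 (size 1, align 1) → ends 73
pad 3 to align 4 for z
z at 76 (size 4, align 4) → ends 80
cooldown at 80 (size 8, align 8) → ends 88
total 88 bytes, alignment 8
array of 23: 23 × 88 = 2024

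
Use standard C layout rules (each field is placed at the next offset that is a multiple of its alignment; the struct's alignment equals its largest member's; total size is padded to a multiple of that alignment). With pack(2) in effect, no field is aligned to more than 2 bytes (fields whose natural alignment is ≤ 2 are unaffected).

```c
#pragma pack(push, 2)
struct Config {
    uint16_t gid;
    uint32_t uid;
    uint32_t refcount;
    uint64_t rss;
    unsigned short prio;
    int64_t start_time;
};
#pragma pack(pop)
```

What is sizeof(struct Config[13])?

364

gid at 0 (size 2, align 2) → ends 2
uid at 2 (size 4, align 2) → ends 6
refcount at 6 (size 4, align 2) → ends 10
rss at 10 (size 8, align 2) → ends 18
prio at 18 (size 2, align 2) → ends 20
start_time at 20 (size 8, align 2) → ends 28
total 28 bytes, alignment 2
array of 13: 13 × 28 = 364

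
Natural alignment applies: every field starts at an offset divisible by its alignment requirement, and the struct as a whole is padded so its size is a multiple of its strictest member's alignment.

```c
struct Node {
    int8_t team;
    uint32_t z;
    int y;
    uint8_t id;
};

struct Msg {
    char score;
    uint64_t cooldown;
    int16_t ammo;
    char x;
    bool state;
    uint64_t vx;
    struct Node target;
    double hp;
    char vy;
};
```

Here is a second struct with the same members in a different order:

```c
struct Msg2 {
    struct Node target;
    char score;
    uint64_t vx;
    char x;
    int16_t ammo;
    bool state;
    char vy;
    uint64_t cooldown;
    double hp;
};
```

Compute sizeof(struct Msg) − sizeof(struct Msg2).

8

Node: 0..1  team  (1B, 1-aligned); 1..4  -- padding (3B); 4..8  z  (4B, 4-aligned); 8..12  y  (4B, 4-aligned); 12..13  id  (1B, 1-aligned); 13..16  -- tail padding (3B); sizeof = 16, alignof = 4
0..1  score  (1B, 1-aligned)
1..8  -- padding (7B)
8..16  cooldown  (8B, 8-aligned)
16..18  ammo  (2B, 2-aligned)
18..19  x  (1B, 1-aligned)
19..20  state  (1B, 1-aligned)
20..24  -- padding (4B)
24..32  vx  (8B, 8-aligned)
32..48  target  (16B, 4-aligned)
48..56  hp  (8B, 8-aligned)
56..57  vy  (1B, 1-aligned)
57..64  -- tail padding (7B)
sizeof = 64, alignof = 8
— Msg2 —
0..16  target  (16B, 4-aligned)
16..17  score  (1B, 1-aligned)
17..24  -- padding (7B)
24..32  vx  (8B, 8-aligned)
32..33  x  (1B, 1-aligned)
33..34  -- padding (1B)
34..36  ammo  (2B, 2-aligned)
36..37  state  (1B, 1-aligned)
37..38  vy  (1B, 1-aligned)
38..40  -- padding (2B)
40..48  cooldown  (8B, 8-aligned)
48..56  hp  (8B, 8-aligned)
sizeof = 56, alignof = 8
64 − 56 = 8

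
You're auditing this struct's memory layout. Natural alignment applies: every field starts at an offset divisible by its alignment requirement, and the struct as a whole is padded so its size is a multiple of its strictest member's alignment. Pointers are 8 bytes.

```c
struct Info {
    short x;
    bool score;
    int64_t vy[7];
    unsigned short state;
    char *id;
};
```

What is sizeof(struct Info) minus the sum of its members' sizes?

@0: x [2B, align 2] → 2
@2: score [1B, align 1] → 3
+5 pad (align 8)
@8: vy [56B, align 8] → 64
@64: state [2B, align 2] → 66
+6 pad (align 8)
@72: id [8B, align 8] → 80
size 80, align 8
data bytes 69, size 80 → padding 11

11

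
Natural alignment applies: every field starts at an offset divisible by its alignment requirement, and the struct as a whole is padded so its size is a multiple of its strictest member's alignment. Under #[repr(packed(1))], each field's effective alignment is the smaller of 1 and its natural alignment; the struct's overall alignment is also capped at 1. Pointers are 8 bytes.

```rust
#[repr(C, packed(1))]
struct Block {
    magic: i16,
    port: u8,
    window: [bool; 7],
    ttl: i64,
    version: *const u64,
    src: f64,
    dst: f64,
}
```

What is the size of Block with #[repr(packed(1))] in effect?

42

magic at 0 (size 2, align 1) → ends 2
port at 2 (size 1, align 1) → ends 3
window at 3 (size 7, align 1) → ends 10
ttl at 10 (size 8, align 1) → ends 18
version at 18 (size 8, align 1) → ends 26
src at 26 (size 8, align 1) → ends 34
dst at 34 (size 8, align 1) → ends 42
total 42 bytes, alignment 1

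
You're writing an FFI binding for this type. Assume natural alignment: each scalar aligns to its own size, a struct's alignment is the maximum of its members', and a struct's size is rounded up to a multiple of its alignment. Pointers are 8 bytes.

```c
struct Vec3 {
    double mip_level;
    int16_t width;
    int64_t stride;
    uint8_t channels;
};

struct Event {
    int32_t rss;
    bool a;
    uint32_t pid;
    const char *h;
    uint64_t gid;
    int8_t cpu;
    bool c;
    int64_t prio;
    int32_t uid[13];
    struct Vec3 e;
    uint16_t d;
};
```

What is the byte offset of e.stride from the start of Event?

Vec3: @0: mip_level [8B, align 8] → 8; @8: width [2B, align 2] → 10; +6 pad (align 8); @16: stride [8B, align 8] → 24; @24: channels [1B, align 1] → 25; +7 tail pad (align 8); size 32, align 8
@0: rss [4B, align 4] → 4
@4: a [1B, align 1] → 5
+3 pad (align 4)
@8: pid [4B, align 4] → 12
+4 pad (align 8)
@16: h [8B, align 8] → 24
@24: gid [8B, align 8] → 32
@32: cpu [1B, align 1] → 33
@33: c [1B, align 1] → 34
+6 pad (align 8)
@40: prio [8B, align 8] → 48
@48: uid [52B, align 4] → 100
+4 pad (align 8)
@104: e [32B, align 8] → 136
within Vec3: stride at 16
104 + 16 = 120

120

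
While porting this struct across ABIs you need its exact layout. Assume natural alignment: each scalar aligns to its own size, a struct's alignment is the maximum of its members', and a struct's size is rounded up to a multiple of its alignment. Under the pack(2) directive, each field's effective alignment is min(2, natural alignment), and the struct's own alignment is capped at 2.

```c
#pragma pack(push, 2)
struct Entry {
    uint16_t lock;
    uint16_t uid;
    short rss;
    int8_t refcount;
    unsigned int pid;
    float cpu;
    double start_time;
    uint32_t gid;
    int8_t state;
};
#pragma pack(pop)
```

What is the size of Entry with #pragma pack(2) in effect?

30

0..2  lock  (2B, 2-aligned)
2..4  uid  (2B, 2-aligned)
4..6  rss  (2B, 2-aligned)
6..7  refcount  (1B, 1-aligned)
7..8  -- padding (1B)
8..12  pid  (4B, 2-aligned)
12..16  cpu  (4B, 2-aligned)
16..24  start_time  (8B, 2-aligned)
24..28  gid  (4B, 2-aligned)
28..29  state  (1B, 1-aligned)
29..30  -- tail padding (1B)
sizeof = 30, alignof = 2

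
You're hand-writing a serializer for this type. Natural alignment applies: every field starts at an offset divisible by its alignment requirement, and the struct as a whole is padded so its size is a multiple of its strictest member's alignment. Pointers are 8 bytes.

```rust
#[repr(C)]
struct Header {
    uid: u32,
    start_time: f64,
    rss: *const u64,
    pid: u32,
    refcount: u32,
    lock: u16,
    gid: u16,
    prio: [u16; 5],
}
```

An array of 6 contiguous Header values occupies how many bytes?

288

uid at 0 (size 4, align 4) → ends 4
pad 4 to align 8 for start_time
start_time at 8 (size 8, align 8) → ends 16
rss at 16 (size 8, align 8) → ends 24
pid at 24 (size 4, align 4) → ends 28
refcount at 28 (size 4, align 4) → ends 32
lock at 32 (size 2, align 2) → ends 34
gid at 34 (size 2, align 2) → ends 36
prio at 36 (size 10, align 2) → ends 46
tail pad 2 to reach multiple of 8
total 48 bytes, alignment 8
array of 6: 6 × 48 = 288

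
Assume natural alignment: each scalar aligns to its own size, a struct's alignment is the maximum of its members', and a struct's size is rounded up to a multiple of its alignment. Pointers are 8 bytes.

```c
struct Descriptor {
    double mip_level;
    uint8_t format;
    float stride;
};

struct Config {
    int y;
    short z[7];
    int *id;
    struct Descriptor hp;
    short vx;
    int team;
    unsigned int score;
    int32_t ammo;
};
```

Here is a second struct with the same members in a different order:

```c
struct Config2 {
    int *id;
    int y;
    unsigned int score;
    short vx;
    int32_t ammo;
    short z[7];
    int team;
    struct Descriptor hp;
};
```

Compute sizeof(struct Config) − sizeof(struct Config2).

0

Descriptor: @0: mip_level [8B, align 8] → 8; @8: format [1B, align 1] → 9; +3 pad (align 4); @12: stride [4B, align 4] → 16; size 16, align 8
@0: y [4B, align 4] → 4
@4: z [14B, align 2] → 18
+6 pad (align 8)
@24: id [8B, align 8] → 32
@32: hp [16B, align 8] → 48
@48: vx [2B, align 2] → 50
+2 pad (align 4)
@52: team [4B, align 4] → 56
@56: score [4B, align 4] → 60
@60: ammo [4B, align 4] → 64
size 64, align 8
— Config2 —
@0: id [8B, align 8] → 8
@8: y [4B, align 4] → 12
@12: score [4B, align 4] → 16
@16: vx [2B, align 2] → 18
+2 pad (align 4)
@20: ammo [4B, align 4] → 24
@24: z [14B, align 2] → 38
+2 pad (align 4)
@40: team [4B, align 4] → 44
+4 pad (align 8)
@48: hp [16B, align 8] → 64
size 64, align 8
64 − 64 = 0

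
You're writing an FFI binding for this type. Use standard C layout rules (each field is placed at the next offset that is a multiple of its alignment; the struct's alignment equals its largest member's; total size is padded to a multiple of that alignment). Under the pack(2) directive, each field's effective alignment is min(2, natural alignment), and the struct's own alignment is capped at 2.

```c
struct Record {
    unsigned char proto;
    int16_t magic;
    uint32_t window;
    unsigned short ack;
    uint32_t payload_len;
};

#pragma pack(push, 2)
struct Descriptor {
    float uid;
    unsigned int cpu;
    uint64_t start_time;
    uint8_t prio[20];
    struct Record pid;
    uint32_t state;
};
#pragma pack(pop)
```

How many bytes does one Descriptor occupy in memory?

Record: @0: proto [1B, align 1] → 1; +1 pad (align 2); @2: magic [2B, align 2] → 4; @4: window [4B, align 4] → 8; @8: ack [2B, align 2] → 10; +2 pad (align 4); @12: payload_len [4B, align 4] → 16; size 16, align 4
@0: uid [4B, align 2] → 4
@4: cpu [4B, align 2] → 8
@8: start_time [8B, align 2] → 16
@16: prio [20B, align 1] → 36
@36: pid [16B, align 2] → 52
@52: state [4B, align 2] → 56
size 56, align 2

56 bytes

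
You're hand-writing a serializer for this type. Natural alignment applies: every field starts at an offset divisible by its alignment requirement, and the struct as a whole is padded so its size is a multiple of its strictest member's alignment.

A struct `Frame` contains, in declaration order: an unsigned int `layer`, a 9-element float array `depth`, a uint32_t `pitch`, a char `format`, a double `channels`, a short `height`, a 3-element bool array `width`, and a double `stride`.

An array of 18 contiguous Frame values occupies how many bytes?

@0: layer [4B, align 4] → 4
@4: depth [36B, align 4] → 40
@40: pitch [4B, align 4] → 44
@44: format [1B, align 1] → 45
+3 pad (align 8)
@48: channels [8B, align 8] → 56
@56: height [2B, align 2] → 58
@58: width [3B, align 1] → 61
+3 pad (align 8)
@64: stride [8B, align 8] → 72
size 72, align 8
array of 18: 18 × 72 = 1296

1296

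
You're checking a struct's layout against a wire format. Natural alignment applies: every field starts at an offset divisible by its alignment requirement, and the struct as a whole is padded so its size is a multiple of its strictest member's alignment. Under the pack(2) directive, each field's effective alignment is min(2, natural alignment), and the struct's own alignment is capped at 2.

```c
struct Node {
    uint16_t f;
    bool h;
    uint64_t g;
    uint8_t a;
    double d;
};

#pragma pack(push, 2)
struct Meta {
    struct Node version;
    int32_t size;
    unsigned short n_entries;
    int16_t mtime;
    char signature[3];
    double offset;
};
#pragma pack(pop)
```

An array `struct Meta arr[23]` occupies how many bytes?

1196

Node: 0..2  f  (2B, 2-aligned); 2..3  h  (1B, 1-aligned); 3..8  -- padding (5B); 8..16  g  (8B, 8-aligned); 16..17  a  (1B, 1-aligned); 17..24  -- padding (7B); 24..32  d  (8B, 8-aligned); sizeof = 32, alignof = 8
0..32  version  (32B, 2-aligned)
32..36  size  (4B, 2-aligned)
36..38  n_entries  (2B, 2-aligned)
38..40  mtime  (2B, 2-aligned)
40..43  signature  (3B, 1-aligned)
43..44  -- padding (1B)
44..52  offset  (8B, 2-aligned)
sizeof = 52, alignof = 2
array of 23: 23 × 52 = 1196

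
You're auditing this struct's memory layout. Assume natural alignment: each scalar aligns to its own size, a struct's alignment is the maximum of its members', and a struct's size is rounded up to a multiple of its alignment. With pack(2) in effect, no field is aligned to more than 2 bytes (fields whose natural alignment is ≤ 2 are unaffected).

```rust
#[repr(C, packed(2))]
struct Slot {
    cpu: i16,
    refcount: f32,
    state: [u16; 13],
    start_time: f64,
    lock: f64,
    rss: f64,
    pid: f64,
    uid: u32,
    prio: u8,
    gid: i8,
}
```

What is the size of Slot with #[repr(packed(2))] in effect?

cpu at 0 (size 2, align 2) → ends 2
refcount at 2 (size 4, align 2) → ends 6
state at 6 (size 26, align 2) → ends 32
start_time at 32 (size 8, align 2) → ends 40
lock at 40 (size 8, align 2) → ends 48
rss at 48 (size 8, align 2) → ends 56
pid at 56 (size 8, align 2) → ends 64
uid at 64 (size 4, align 2) → ends 68
prio at 68 (size 1, align 1) → ends 69
gid at 69 (size 1, align 1) → ends 70
total 70 bytes, alignment 2

70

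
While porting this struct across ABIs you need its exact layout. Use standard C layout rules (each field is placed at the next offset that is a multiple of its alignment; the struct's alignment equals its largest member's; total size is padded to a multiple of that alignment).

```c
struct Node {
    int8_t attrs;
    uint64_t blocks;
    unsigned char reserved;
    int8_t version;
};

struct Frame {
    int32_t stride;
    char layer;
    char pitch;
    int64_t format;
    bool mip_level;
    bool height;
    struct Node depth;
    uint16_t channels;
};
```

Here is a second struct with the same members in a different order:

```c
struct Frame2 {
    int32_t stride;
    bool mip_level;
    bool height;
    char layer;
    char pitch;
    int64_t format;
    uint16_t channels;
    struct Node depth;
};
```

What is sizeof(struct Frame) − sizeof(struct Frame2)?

Node: attrs at 0 (size 1, align 1) → ends 1; pad 7 to align 8 for blocks; blocks at 8 (size 8, align 8) → ends 16; reserved at 16 (size 1, align 1) → ends 17; version at 17 (size 1, align 1) → ends 18; tail pad 6 to reach multiple of 8; total 24 bytes, alignment 8
stride at 0 (size 4, align 4) → ends 4
layer at 4 (size 1, align 1) → ends 5
pitch at 5 (size 1, align 1) → ends 6
pad 2 to align 8 for format
format at 8 (size 8, align 8) → ends 16
mip_level at 16 (size 1, align 1) → ends 17
height at 17 (size 1, align 1) → ends 18
pad 6 to align 8 for depth
depth at 24 (size 24, align 8) → ends 48
channels at 48 (size 2, align 2) → ends 50
tail pad 6 to reach multiple of 8
total 56 bytes, alignment 8
— Frame2 —
stride at 0 (size 4, align 4) → ends 4
mip_level at 4 (size 1, align 1) → ends 5
height at 5 (size 1, align 1) → ends 6
layer at 6 (size 1, align 1) → ends 7
pitch at 7 (size 1, align 1) → ends 8
format at 8 (size 8, align 8) → ends 16
channels at 16 (size 2, align 2) → ends 18
pad 6 to align 8 for depth
depth at 24 (size 24, align 8) → ends 48
total 48 bytes, alignment 8
56 − 48 = 8

8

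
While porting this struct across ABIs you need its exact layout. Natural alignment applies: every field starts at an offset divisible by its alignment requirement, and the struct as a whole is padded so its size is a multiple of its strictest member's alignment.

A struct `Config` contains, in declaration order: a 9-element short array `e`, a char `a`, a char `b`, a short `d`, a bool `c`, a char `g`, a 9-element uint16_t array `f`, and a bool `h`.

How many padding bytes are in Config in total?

1

@0: e [18B, align 2] → 18
@18: a [1B, align 1] → 19
@19: b [1B, align 1] → 20
@20: d [2B, align 2] → 22
@22: c [1B, align 1] → 23
@23: g [1B, align 1] → 24
@24: f [18B, align 2] → 42
@42: h [1B, align 1] → 43
+1 tail pad (align 2)
size 44, align 2
data bytes 43, size 44 → padding 1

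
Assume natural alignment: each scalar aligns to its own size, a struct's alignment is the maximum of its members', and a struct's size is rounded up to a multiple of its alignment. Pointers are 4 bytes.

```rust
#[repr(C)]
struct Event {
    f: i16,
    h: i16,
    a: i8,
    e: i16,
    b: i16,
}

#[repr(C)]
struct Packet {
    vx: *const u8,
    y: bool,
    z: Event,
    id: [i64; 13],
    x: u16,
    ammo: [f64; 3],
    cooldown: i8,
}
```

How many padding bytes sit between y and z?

Event: @0: f [2B, align 2] → 2; @2: h [2B, align 2] → 4; @4: a [1B, align 1] → 5; +1 pad (align 2); @6: e [2B, align 2] → 8; @8: b [2B, align 2] → 10; size 10, align 2
@0: vx [4B, align 4] → 4
@4: y [1B, align 1] → 5
+1 pad (align 2)
@6: z [10B, align 2] → 16

1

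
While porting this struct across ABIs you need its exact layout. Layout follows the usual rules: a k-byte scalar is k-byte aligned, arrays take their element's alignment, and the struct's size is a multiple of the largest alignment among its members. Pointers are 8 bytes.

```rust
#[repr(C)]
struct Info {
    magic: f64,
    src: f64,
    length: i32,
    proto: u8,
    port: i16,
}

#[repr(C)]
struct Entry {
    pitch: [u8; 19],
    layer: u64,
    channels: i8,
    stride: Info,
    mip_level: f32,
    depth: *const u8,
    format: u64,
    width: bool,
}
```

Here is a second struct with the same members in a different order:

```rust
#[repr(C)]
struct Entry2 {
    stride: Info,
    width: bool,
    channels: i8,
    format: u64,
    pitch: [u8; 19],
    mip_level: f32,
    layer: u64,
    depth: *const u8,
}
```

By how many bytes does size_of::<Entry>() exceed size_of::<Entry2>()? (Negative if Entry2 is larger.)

16

Info: 0..8  magic  (8B, 8-aligned); 8..16  src  (8B, 8-aligned); 16..20  length  (4B, 4-aligned); 20..21  proto  (1B, 1-aligned); 21..22  -- padding (1B); 22..24  port  (2B, 2-aligned); sizeof = 24, alignof = 8
0..19  pitch  (19B, 1-aligned)
19..24  -- padding (5B)
24..32  layer  (8B, 8-aligned)
32..33  channels  (1B, 1-aligned)
33..40  -- padding (7B)
40..64  stride  (24B, 8-aligned)
64..68  mip_level  (4B, 4-aligned)
68..72  -- padding (4B)
72..80  depth  (8B, 8-aligned)
80..88  format  (8B, 8-aligned)
88..89  width  (1B, 1-aligned)
89..96  -- tail padding (7B)
sizeof = 96, alignof = 8
— Entry2 —
0..24  stride  (24B, 8-aligned)
24..25  width  (1B, 1-aligned)
25..26  channels  (1B, 1-aligned)
26..32  -- padding (6B)
32..40  format  (8B, 8-aligned)
40..59  pitch  (19B, 1-aligned)
59..60  -- padding (1B)
60..64  mip_level  (4B, 4-aligned)
64..72  layer  (8B, 8-aligned)
72..80  depth  (8B, 8-aligned)
sizeof = 80, alignof = 8
96 − 80 = 16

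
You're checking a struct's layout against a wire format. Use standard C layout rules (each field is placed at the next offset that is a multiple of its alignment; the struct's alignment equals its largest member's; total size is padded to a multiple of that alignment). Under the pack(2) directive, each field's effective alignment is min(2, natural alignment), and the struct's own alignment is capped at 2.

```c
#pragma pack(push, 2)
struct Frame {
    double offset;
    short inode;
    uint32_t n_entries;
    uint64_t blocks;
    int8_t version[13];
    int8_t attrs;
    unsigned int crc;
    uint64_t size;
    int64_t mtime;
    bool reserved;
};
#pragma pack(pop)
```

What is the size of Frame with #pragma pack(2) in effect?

0..8  offset  (8B, 2-aligned)
8..10  inode  (2B, 2-aligned)
10..14  n_entries  (4B, 2-aligned)
14..22  blocks  (8B, 2-aligned)
22..35  version  (13B, 1-aligned)
35..36  attrs  (1B, 1-aligned)
36..40  crc  (4B, 2-aligned)
40..48  size  (8B, 2-aligned)
48..56  mtime  (8B, 2-aligned)
56..57  reserved  (1B, 1-aligned)
57..58  -- tail padding (1B)
sizeof = 58, alignof = 2

58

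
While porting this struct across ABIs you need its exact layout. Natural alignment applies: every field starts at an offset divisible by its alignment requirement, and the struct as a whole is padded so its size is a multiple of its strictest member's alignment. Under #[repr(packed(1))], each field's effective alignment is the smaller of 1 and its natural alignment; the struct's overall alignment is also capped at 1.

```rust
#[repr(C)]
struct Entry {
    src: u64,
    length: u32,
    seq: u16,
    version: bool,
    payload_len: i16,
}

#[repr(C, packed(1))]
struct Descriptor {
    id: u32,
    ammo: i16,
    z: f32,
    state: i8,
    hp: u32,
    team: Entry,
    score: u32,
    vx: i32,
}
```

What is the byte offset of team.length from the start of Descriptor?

23

Entry: src at 0 (size 8, align 8) → ends 8; length at 8 (size 4, align 4) → ends 12; seq at 12 (size 2, align 2) → ends 14; version at 14 (size 1, align 1) → ends 15; pad 1 to align 2 for payload_len; payload_len at 16 (size 2, align 2) → ends 18; tail pad 6 to reach multiple of 8; total 24 bytes, alignment 8
id at 0 (size 4, align 1) → ends 4
ammo at 4 (size 2, align 1) → ends 6
z at 6 (size 4, align 1) → ends 10
state at 10 (size 1, align 1) → ends 11
hp at 11 (size 4, align 1) → ends 15
team at 15 (size 24, align 1) → ends 39
within Entry: length at 8
15 + 8 = 23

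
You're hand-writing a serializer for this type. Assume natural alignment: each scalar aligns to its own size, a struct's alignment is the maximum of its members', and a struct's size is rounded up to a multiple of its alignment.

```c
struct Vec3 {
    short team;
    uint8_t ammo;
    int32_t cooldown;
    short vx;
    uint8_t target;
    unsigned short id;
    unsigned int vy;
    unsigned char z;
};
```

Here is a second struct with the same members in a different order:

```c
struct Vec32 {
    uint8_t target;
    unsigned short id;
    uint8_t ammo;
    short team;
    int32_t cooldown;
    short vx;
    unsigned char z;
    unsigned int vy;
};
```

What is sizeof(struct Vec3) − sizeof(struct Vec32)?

team at 0 (size 2, align 2) → ends 2
ammo at 2 (size 1, align 1) → ends 3
pad 1 to align 4 for cooldown
cooldown at 4 (size 4, align 4) → ends 8
vx at 8 (size 2, align 2) → ends 10
target at 10 (size 1, align 1) → ends 11
pad 1 to align 2 for id
id at 12 (size 2, align 2) → ends 14
pad 2 to align 4 for vy
vy at 16 (size 4, align 4) → ends 20
z at 20 (size 1, align 1) → ends 21
tail pad 3 to reach multiple of 4
total 24 bytes, alignment 4
— Vec32 —
target at 0 (size 1, align 1) → ends 1
pad 1 to align 2 for id
id at 2 (size 2, align 2) → ends 4
ammo at 4 (size 1, align 1) → ends 5
pad 1 to align 2 for team
team at 6 (size 2, align 2) → ends 8
cooldown at 8 (size 4, align 4) → ends 12
vx at 12 (size 2, align 2) → ends 14
z at 14 (size 1, align 1) → ends 15
pad 1 to align 4 for vy
vy at 16 (size 4, align 4) → ends 20
total 20 bytes, alignment 4
24 − 20 = 4

4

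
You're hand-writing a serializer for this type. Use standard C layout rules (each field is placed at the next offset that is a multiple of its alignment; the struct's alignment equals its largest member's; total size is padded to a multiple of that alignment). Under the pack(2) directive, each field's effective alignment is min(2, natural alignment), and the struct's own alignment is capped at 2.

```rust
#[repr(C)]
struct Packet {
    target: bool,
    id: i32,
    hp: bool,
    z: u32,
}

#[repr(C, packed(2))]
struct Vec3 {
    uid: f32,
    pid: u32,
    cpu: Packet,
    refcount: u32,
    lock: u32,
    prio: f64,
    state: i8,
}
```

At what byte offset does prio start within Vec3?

Packet: 0..1  target  (1B, 1-aligned); 1..4  -- padding (3B); 4..8  id  (4B, 4-aligned); 8..9  hp  (1B, 1-aligned); 9..12  -- padding (3B); 12..16  z  (4B, 4-aligned); sizeof = 16, alignof = 4
0..4  uid  (4B, 2-aligned)
4..8  pid  (4B, 2-aligned)
8..24  cpu  (16B, 2-aligned)
24..28  refcount  (4B, 2-aligned)
28..32  lock  (4B, 2-aligned)
32..40  prio  (8B, 2-aligned)

32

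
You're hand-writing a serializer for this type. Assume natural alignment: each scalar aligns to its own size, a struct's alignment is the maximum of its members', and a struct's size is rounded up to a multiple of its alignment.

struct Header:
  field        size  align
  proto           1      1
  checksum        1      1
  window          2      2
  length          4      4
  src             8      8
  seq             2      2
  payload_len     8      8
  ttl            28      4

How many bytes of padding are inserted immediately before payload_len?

6

0..1  proto  (1B, 1-aligned)
1..2  checksum  (1B, 1-aligned)
2..4  window  (2B, 2-aligned)
4..8  length  (4B, 4-aligned)
8..16  src  (8B, 8-aligned)
16..18  seq  (2B, 2-aligned)
18..24  -- padding (6B)
24..32  payload_len  (8B, 8-aligned)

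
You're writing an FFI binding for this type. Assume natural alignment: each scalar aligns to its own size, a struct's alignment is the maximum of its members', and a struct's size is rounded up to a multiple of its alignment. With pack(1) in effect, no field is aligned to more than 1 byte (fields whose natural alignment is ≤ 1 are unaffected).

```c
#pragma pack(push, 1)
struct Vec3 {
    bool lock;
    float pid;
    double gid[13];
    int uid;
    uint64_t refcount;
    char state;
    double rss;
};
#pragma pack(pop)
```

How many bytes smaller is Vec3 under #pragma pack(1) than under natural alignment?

14

natural layout:
  lock at 0 (size 1, align 1) → ends 1
  pad 3 to align 4 for pid
  pid at 4 (size 4, align 4) → ends 8
  gid at 8 (size 104, align 8) → ends 112
  uid at 112 (size 4, align 4) → ends 116
  pad 4 to align 8 for refcount
  refcount at 120 (size 8, align 8) → ends 128
  state at 128 (size 1, align 1) → ends 129
  pad 7 to align 8 for rss
  rss at 136 (size 8, align 8) → ends 144
  total 144 bytes, alignment 8
packed(1) layout:
  lock at 0 (size 1, align 1) → ends 1
  pid at 1 (size 4, align 1) → ends 5
  gid at 5 (size 104, align 1) → ends 109
  uid at 109 (size 4, align 1) → ends 113
  refcount at 113 (size 8, align 1) → ends 121
  state at 121 (size 1, align 1) → ends 122
  rss at 122 (size 8, align 1) → ends 130
  total 130 bytes, alignment 1
144 − 130 = 14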